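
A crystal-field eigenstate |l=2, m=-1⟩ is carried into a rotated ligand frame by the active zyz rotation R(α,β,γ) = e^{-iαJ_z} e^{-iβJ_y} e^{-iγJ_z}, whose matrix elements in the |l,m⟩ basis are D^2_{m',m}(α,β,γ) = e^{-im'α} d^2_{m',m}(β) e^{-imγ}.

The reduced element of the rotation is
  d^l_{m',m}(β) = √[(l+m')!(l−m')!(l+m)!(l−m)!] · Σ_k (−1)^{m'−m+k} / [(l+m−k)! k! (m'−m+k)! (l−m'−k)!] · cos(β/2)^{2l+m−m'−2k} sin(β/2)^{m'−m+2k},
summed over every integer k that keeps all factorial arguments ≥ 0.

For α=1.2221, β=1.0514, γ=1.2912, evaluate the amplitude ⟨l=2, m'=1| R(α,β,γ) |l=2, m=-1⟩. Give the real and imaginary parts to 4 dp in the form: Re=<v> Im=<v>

First d^2_{1,-1}(β=1.0514), then the phase factors e^{-i(1)α} and e^{-i(-1)γ}:
Half-angle: c=0.864973, s=0.501819. N=√(6·1·1·6)=6.000000
The bounds max(0,m−m')=0 and min(l+m,l−m')=1 give 2 terms
  k=0: (−1)^2·6.0000/(2)·0.8650^2·0.5018^2 = +0.565223
  k=1: (−1)^3·6.0000/(6)·0.8650^0·0.5018^4 = -0.063414
d^2_{1,-1}(1.0514) = +0.565223 -0.063414 = +0.501809
Attach z-rotation phases: D = e^{-i(1)(1.2221)}·(+0.501809)·e^{-i(-1)(1.2912)} = +0.500611+0.034647i

Re=0.5006 Im=0.0346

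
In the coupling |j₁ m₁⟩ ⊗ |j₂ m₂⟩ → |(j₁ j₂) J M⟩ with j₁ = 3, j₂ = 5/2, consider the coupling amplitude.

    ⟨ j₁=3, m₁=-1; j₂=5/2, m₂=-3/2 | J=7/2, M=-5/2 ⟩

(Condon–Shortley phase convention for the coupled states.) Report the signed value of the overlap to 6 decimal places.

−√(10/63) ≈ -0.398410

triangle: 2!×4!×3!/10! = 288/3628800
(j±m)!: 2!×4!×1!×4!×1!×6! = 829440
prefactor² = (2J+1)×Δ×N² = 18432/35
  k=0: +1/(0!×2!×4!×1!×0!×2!) = 1/96
  k=1: −1/(1!×1!×3!×0!×1!×3!) = -1/36
Σ = -5/288  ⇒  CG² = 18432/35×(-5/288)² = 10/63
CG = −√(10/63) = -0.398410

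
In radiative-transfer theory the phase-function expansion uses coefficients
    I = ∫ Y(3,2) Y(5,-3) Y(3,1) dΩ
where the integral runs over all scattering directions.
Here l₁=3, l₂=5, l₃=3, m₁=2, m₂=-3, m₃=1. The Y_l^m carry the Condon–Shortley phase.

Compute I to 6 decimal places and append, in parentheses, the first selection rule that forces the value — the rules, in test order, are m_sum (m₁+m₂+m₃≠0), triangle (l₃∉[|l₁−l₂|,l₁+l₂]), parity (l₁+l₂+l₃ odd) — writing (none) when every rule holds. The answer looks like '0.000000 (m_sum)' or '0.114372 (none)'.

L=11 odd ⇒ parity kills the (l;000) factor ⇒ I = 0

0.000000 (parity)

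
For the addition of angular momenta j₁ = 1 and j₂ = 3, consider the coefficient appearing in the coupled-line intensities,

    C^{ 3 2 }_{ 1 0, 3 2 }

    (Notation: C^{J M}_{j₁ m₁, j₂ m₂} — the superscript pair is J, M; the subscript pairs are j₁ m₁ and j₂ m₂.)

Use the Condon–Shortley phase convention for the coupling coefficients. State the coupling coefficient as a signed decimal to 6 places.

j₁+j₂−J=1  J+j₁−j₂=1  J−j₁+j₂=5  j₁+j₂+J+1=8
(j₁±m₁, j₂±m₂, J±M) = (1,1,5,1,5,1)
P² = 300
sum k=0..1:
  [0] +1/120 = 1/120
  [1] −1/24 = -1/24
S = -1/30
C² = P²·S² = 1/3 ; C = -0.577350

-0.577350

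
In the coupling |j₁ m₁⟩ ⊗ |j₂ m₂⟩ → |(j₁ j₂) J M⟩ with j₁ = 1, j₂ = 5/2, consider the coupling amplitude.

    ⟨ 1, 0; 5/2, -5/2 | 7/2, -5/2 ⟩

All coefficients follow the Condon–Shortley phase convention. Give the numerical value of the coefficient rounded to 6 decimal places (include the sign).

j₁+j₂−J=0  J+j₁−j₂=2  J−j₁+j₂=5  j₁+j₂+J+1=8
(j₁±m₁, j₂±m₂, J±M) = (1,1,0,5,1,6)
P² = 28800/7
sum k=0..0:
  [0] +1/120 = 1/120
S = 1/120
C² = P²·S² = 2/7 ; C = +0.534522

+√(2/7) = +0.534522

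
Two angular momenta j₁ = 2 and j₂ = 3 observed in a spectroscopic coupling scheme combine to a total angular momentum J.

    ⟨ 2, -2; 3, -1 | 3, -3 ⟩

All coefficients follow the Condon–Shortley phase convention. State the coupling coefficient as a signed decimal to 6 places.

+0.408248  (= +√(1/6))

√[7·2!2!4!/9! · 0!4!2!4!0!6!] = √(1536)
  +(−1)^2/∏(2,0,2,0,0,4)! = 1/96  (running 1/96)
⟨..|..⟩ = √(1536)·(1/96) = +0.408248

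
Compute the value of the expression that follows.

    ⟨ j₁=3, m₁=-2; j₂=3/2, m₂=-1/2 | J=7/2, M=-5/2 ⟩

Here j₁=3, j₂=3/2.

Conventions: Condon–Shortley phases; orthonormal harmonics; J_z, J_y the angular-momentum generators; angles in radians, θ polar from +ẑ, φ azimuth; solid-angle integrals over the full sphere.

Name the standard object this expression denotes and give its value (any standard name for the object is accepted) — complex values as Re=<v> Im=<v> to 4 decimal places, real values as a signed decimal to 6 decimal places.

This is a Clebsch–Gordan (vector-coupling) coefficient.
triangle: 1!×5!×2!/9! = 240/362880
(j±m)!: 1!×5!×1!×2!×1!×6! = 172800
prefactor² = (2J+1)×Δ×N² = 6400/7
  k=0: +1/(0!×1!×5!×1!×0!×1!) = 1/120
  k=1: −1/(1!×0!×4!×0!×1!×2!) = -1/48
Σ = -1/80  ⇒  CG² = 6400/7×(-1/80)² = 1/7
CG = −√(1/7) = -0.377964

Clebsch–Gordan coefficient, −√(1/7) ≈ -0.377964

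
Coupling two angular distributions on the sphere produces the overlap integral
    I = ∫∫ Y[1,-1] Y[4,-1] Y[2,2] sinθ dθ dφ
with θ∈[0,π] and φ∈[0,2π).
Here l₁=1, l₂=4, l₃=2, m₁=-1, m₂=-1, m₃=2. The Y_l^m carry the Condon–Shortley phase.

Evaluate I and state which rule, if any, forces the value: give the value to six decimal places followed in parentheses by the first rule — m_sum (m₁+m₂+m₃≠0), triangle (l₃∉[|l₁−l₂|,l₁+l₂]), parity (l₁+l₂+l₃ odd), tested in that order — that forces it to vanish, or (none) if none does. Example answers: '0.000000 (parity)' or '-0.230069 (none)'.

|1−4|≤2≤1+4 violated ⇒ I = 0

0.000000 (triangle)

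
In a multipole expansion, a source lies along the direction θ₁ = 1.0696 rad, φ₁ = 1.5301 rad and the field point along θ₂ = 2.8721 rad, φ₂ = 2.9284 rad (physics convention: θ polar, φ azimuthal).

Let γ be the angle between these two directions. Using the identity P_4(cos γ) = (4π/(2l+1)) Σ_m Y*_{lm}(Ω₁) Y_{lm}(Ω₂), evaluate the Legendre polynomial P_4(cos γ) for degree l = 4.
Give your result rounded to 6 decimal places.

Summing Y*_{l m}(θ₁,φ₁)·Y_{l m}(θ₂,φ₂) over m ∈ [−4, 4]; prefactor 4π/(2·4+1) = 1.396263:
  [-4]  conj(Y_{4,-4})(Ω₁) = 0.25833 - 0.04243j ; Y_{4,-4}(Ω₂) = 0.00146 + 0.00167j ; Δ = 0.00045 + 0.00037j
  [-3]  conj(Y_{4,-3})(Ω₁) = -0.04940 - 0.40265j ; Y_{4,-3}(Ω₂) = 0.01827 + 0.01359j ; Δ = 0.00457 - 0.00803j
  [-2]  conj(Y_{4,-2})(Ω₁) = -0.15797 + 0.01289j ; Y_{4,-2}(Ω₂) = 0.11883 + 0.05398j ; Δ = -0.01947 - 0.00700j
  [-1]  conj(Y_{4,-1})(Ω₁) = -0.01123 - 0.27567j ; Y_{4,-1}(Ω₂) = 0.41577 + 0.09001j ; Δ = 0.02015 - 0.11563j
  [+0]  conj(Y_{4,0})(Ω₁) = -0.21796 + 0.00000j ; Y_{4,0}(Ω₂) = 0.56494 + 0.00000j ; Δ = -0.12313 + 0.00000j
  [+1]  conj(Y_{4,1})(Ω₁) = 0.01123 - 0.27567j ; Y_{4,1}(Ω₂) = -0.41577 + 0.09001j ; Δ = 0.02015 + 0.11563j
  [+2]  conj(Y_{4,2})(Ω₁) = -0.15797 - 0.01289j ; Y_{4,2}(Ω₂) = 0.11883 - 0.05398j ; Δ = -0.01947 + 0.00700j
  [+3]  conj(Y_{4,3})(Ω₁) = 0.04940 - 0.40265j ; Y_{4,3}(Ω₂) = -0.01827 + 0.01359j ; Δ = 0.00457 + 0.00803j
  [+4]  conj(Y_{4,4})(Ω₁) = 0.25833 + 0.04243j ; Y_{4,4}(Ω₂) = 0.00146 - 0.00167j ; Δ = 0.00045 - 0.00037j
Accumulated sum -0.11174 - 0.00000j; after 4π/(2l+1) scaling, -0.15602 - 0.00000j ⇒ P_4 = -0.156017

-0.156017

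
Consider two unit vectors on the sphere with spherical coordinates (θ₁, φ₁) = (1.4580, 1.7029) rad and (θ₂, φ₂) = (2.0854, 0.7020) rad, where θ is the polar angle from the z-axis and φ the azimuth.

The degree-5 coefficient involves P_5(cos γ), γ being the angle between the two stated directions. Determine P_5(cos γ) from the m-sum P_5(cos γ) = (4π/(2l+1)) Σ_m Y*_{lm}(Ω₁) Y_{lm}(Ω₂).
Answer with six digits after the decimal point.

Addition theorem: P_5(cos γ) = (4π/11) Σ_m Y*_{lm}(Ω₁) Y_{lm}(Ω₂), m = −5…5:
  m=-5: Y*=-0.275824+0.355015i  Y=-0.216417+0.083544i  product +0.030034-0.099875i
  m=-4: Y*=+0.139078+0.081192i  Y=+0.391921+0.135818i  product +0.043480+0.050710i
  m=-3: Y*=-0.116073+0.277386i  Y=-0.137358-0.231661i  product +0.080203-0.011212i
  m=-2: Y*=+0.174897+0.047315i  Y=+0.028675-0.170316i  product +0.013074-0.028431i
  m=-1: Y*=-0.034625+0.260582i  Y=-0.246752+0.208681i  product -0.045835-0.071525i
  m=+0: Y*=+0.185913-0.000000i  Y=-0.100136+0.000000i  product -0.018617+0.000000i
  m=+1: Y*=+0.034625+0.260582i  Y=+0.246752+0.208681i  product -0.045835+0.071525i
  m=+2: Y*=+0.174897-0.047315i  Y=+0.028675+0.170316i  product +0.013074+0.028431i
  m=+3: Y*=+0.116073+0.277386i  Y=+0.137358-0.231661i  product +0.080203+0.011212i
  m=+4: Y*=+0.139078-0.081192i  Y=+0.391921-0.135818i  product +0.043480-0.050710i
  m=+5: Y*=+0.275824+0.355015i  Y=+0.216417+0.083544i  product +0.030034+0.099875i
Σ over m = +0.223294+0.000000i; ×(4π/11) → +0.255091+0.000000i. Real part: 0.255091

0.255091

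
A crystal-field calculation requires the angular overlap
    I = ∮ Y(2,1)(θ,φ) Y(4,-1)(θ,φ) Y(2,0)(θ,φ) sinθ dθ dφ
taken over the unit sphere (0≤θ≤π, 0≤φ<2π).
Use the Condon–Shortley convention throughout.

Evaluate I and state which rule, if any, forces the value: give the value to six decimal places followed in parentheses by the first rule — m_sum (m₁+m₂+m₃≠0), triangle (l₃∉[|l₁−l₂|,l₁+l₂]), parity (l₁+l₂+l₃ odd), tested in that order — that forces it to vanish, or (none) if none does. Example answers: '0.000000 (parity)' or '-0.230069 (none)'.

-0.220728 (none)

Rules hold: Σm=0, L=8 even, 2≤2≤6.
N = 5·9·5 = 225
Δ = 4!·0!·4!/9! = 1/630
Racah Σ t=2..2: t=2:+1/16 = 1/16
⇒ 3j(2 4 2; 0 0 0)² = 2/35, sgn +1
Racah Σ t=1..1: t=1:−1/24 = -1/24
⇒ 3j(2 4 2; 1 -1 0)² = 1/21, sgn -1
4πI² = N·(3j₀)²·(3jₘ)² = 30/49
I = -1·√(0.612245/4π) = -0.22072812
No selection rule forces the value: the integral is nonzero (none).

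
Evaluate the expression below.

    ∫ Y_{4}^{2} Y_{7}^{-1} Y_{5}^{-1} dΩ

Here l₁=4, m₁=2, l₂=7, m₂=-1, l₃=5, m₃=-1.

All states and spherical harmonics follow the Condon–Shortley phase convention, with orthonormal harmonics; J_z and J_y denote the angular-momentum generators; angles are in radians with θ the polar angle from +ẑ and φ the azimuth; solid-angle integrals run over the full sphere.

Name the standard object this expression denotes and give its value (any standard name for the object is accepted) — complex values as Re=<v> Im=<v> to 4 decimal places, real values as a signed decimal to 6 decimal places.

This is a Gaunt coefficient — the integral of a triple product of spherical harmonics over the sphere.
Rules hold: Σm=0, L=16 even, 3≤5≤11.
N = 9·15·11 = 1485
Δ = 6!·2!·8!/17! = 1/6126120
Racah Σ t=2..4: t=2:+1/69120 t=3:−1/20736 t=4:+1/69120 = -1/51840
⇒ 3j(4 7 5; 0 0 0)² = 280/21879, sgn +1
Racah Σ t=0..2: t=0:+1/2073600 t=1:−1/86400 t=2:+1/55296 = 29/4147200
⇒ 3j(4 7 5; 2 -1 -1)² = 841/145860, sgn +1
4πI² = N·(3j₀)²·(3jₘ)² = 58870/537251
I = +1·√(0.109576/4π) = 0.09337991

Gaunt coefficient, +0.093380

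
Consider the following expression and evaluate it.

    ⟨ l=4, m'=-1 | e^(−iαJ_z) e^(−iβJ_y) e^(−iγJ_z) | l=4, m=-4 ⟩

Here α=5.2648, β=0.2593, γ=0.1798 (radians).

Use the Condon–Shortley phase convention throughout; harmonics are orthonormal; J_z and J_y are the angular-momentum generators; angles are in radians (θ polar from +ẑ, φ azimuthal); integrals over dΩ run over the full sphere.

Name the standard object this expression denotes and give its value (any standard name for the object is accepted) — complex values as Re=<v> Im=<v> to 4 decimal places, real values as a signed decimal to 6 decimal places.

Wigner D-matrix element, Re=-0.0148 Im=0.0046

This is a Wigner D-matrix element — the rotation-matrix element ⟨l m'| R(α,β,γ) |l m⟩ in the angular-momentum basis.
First d^4_{-1,-4}(β=0.2593), then the phase factors e^{-i(-1)α} and e^{-i(-4)γ}:
c=cos(0.259300/2)=0.991607, s=sin(0.259300/2)=0.129287; N=√[6·120·1·40320]=5387.986637
k∈{0} keeps every argument non-negative
  k=0: (−1)^3·5387.9866/(720)·0.9916^5·0.1293^3 = -0.015505
d^4_{-1,-4}(0.2593) = -0.015505
D = (+0.524741-0.851262i)·(-0.015505)·(+0.752333+0.658783i) = -0.014816+0.004570i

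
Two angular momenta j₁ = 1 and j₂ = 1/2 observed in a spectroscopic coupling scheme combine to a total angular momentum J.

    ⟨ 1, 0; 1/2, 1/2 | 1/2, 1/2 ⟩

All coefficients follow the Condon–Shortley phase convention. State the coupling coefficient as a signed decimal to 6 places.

j₁+j₂−J=1  J+j₁−j₂=1  J−j₁+j₂=0  j₁+j₂+J+1=3
(j₁±m₁, j₂±m₂, J±M) = (1,1,1,0,1,0)
P² = 1/3
sum k=1..1:
  [1] −1/1 = -1
S = -1
C² = P²·S² = 1/3 ; C = -0.577350

−√(1/3) ≈ -0.577350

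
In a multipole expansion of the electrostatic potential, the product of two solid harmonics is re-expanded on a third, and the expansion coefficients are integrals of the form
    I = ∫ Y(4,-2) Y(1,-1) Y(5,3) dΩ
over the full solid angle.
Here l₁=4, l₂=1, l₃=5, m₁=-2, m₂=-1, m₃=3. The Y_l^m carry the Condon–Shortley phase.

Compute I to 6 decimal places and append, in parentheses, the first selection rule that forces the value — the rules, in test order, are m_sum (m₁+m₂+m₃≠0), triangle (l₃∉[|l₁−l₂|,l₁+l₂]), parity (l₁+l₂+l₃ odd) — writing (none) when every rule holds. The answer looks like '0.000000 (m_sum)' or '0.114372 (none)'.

-0.259847 (none)

m-sum 0 ✓  L=10 even ✓  3≤5≤5 ✓
Π(2lᵢ+1) = 9×3×11 = 297
triangle coeff Δ(4,1,5) = 1/495
Σ_t [0,0]: t=0:+1/576 = 1/576
(3j)²=5/99 [(4 1 5; 0 0 0)], sign=-1
Σ_t [0,0]: t=0:+1/2880 = 1/2880
(3j)²=28/495 [(4 1 5; -2 -1 3)], sign=+1
⇒ 4πI² = 28/33
I = (-1)√(28/33/(4π)) = -0.25984664
No selection rule forces the value: the integral is nonzero (none).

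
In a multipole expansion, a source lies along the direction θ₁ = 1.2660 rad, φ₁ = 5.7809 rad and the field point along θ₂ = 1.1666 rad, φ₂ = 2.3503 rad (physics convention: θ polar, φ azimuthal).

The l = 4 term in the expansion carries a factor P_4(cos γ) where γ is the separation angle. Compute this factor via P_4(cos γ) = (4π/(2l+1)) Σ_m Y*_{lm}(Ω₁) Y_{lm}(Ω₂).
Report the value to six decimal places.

Summing Y*_{l m}(θ₁,φ₁)·Y_{l m}(θ₂,φ₂) over m ∈ [−4, 4]; prefactor 4π/(2·4+1) = 1.396263:
  m=-4: (-0.155521, -0.331771) × (-0.316139, -0.007455) = (0.046693, 0.106045)  (running Σ = (0.046693, 0.106045))
  m=-3: (0.020833, -0.325376) × (0.275273, -0.265705) = (-0.080719, -0.095103)  (running Σ = (-0.034027, 0.010943))
  m=-2: (-0.060351, 0.094942) × (-0.000276, 0.023380) = (-0.002203, -0.001437)  (running Σ = (-0.036230, 0.009505))
  m=-1: (-0.281273, 0.154496) × (0.230547, 0.233281) = (-0.100888, -0.029997)  (running Σ = (-0.137118, -0.020492))
  m=0: (0.061577, -0.000000) × (-0.084923, 0.000000) = (-0.005229, 0.000000)  (running Σ = (-0.142347, -0.020492))
  m=1: (0.281273, 0.154496) × (-0.230547, 0.233281) = (-0.100888, 0.029997)  (running Σ = (-0.243235, 0.009505))
  m=2: (-0.060351, -0.094942) × (-0.000276, -0.023380) = (-0.002203, 0.001437)  (running Σ = (-0.245438, 0.010943))
  m=3: (-0.020833, -0.325376) × (-0.275273, -0.265705) = (-0.080719, 0.095103)  (running Σ = (-0.326157, 0.106045))
  m=4: (-0.155521, 0.331771) × (-0.316139, 0.007455) = (0.046693, -0.106045)  (running Σ = (-0.279465, 0.000000))
Accumulated sum (-0.279465, 0.000000); after 4π/(2l+1) scaling, (-0.390206, 0.000000) ⇒ P_4 = -0.390206

-0.390206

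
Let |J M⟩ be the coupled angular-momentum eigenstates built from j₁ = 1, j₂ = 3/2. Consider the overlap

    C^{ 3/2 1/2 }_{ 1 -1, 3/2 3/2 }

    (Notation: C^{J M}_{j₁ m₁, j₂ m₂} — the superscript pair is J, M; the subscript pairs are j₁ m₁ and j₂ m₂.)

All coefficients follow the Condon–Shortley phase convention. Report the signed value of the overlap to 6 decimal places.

−√(2/5) ≈ -0.632456

√[4·1!1!2!/5! · 0!2!3!0!2!1!] = √(8/5)
  +(−1)^1/∏(1,0,1,2,0,0)! = -1/2  (running -1/2)
⟨..|..⟩ = √(8/5)·(-1/2) = -0.632456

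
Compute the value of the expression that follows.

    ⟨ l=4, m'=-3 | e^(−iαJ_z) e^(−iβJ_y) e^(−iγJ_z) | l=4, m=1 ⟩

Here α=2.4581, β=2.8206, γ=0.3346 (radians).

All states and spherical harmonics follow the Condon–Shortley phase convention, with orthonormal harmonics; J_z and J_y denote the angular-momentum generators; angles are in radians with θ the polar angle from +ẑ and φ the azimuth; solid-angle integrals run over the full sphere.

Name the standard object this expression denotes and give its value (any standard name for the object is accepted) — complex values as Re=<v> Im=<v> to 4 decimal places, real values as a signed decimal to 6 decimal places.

Wigner D-matrix element, Re=-0.1304 Im=-0.1231

This is a Wigner D-matrix element — the rotation-matrix element ⟨l m'| R(α,β,γ) |l m⟩ in the angular-momentum basis.
D^4_{-3,1}(2.4581,2.8206,0.3346) = e^{-i·-3·2.4581}·d^4_{-3,1}(2.8206)·e^{-i·1·0.3346}. Compute d first:
Half-angle: c=0.159808, s=0.987148. N=√(1·5040·120·6)=1904.940944
Admissible k: 4..5 (factorial args all ≥0)
  k=4: (−1)^0·1904.9409/(144)·0.1598^4·0.9871^4 = +0.008193
  k=5: (−1)^1·1904.9409/(240)·0.1598^2·0.9871^6 = -0.187569
d^4_{-3,1}(2.8206) = +0.008193 -0.187569 = -0.179376
Attach z-rotation phases: D = e^{-i(-3)(2.4581)}·(-0.179376)·e^{-i(1)(0.3346)} = -0.130448-0.123122i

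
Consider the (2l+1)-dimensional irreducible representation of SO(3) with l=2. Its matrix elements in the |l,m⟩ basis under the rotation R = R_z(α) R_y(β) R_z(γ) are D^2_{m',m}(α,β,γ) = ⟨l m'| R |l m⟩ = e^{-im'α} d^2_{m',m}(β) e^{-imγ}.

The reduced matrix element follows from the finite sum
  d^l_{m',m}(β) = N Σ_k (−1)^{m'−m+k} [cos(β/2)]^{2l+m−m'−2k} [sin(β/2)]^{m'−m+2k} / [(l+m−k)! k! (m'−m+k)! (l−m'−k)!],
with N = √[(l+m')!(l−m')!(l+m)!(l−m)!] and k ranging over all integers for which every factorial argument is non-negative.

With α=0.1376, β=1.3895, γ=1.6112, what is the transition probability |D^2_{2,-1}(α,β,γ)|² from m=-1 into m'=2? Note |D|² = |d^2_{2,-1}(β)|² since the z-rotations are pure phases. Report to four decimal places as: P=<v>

Split into d^2_{2,-1}(β=1.3895) × two z-phases.
With c≡cos(β/2)=0.768214 and s≡sin(β/2)=0.640193, N=[24·1·1·6]^{1/2}=12.000000
The bounds max(0,m−m')=0 and min(l+m,l−m')=0 give 1 term
  k=0: (−1)^3·12.0000/(6)·0.7682^1·0.6402^3 = -0.403131
d^2_{2,-1}(1.3895) = -0.403131
|D^2_{2,-1}|² = |d^2_{2,-1}(β)|² = (-0.403131)² = 0.162514 (the z-rotation phases have unit modulus)

P=0.1625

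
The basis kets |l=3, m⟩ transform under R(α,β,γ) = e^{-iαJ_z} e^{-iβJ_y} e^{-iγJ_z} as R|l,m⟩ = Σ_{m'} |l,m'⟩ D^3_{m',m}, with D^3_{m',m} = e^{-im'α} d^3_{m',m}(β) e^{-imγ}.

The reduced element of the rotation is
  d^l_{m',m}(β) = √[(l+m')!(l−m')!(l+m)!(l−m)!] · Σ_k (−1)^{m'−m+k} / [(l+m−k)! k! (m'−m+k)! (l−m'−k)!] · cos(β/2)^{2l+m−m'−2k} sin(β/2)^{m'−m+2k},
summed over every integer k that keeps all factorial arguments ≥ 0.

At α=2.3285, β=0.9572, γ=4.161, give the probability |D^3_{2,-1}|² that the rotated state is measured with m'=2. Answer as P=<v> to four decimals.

P=0.1398

D^3_{2,-1}(2.3285,0.9572,4.1610) = e^{-i·2·2.3285}·d^3_{2,-1}(0.9572)·e^{-i·-1·4.1610}. Compute d first:
With c≡cos(β/2)=0.887641 and s≡sin(β/2)=0.460537, N=[120·1·2·24]^{1/2}=75.894664
Admissible k: 0..1 (factorial args all ≥0)
  k=0: (−1)^3·75.8947/(12)·0.8876^3·0.4605^3 = -0.432051
  k=1: (−1)^4·75.8947/(24)·0.8876^1·0.4605^5 = +0.058151
d^3_{2,-1}(0.9572) = -0.432051 +0.058151 = -0.373899
|D^3_{2,-1}|² = |d^3_{2,-1}(β)|² = (-0.373899)² = 0.139801 (the z-rotation phases have unit modulus)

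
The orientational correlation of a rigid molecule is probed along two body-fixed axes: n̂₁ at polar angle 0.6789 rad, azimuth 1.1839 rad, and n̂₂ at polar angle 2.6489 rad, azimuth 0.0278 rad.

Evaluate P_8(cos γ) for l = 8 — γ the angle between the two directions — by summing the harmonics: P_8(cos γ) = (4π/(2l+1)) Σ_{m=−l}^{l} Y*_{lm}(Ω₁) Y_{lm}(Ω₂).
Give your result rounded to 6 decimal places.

0.120516

Summing Y*_{l m}(θ₁,φ₁)·Y_{l m}(θ₂,φ₂) over m ∈ [−8, 8]; prefactor 4π/(2·8+1) = 0.739198:
  term(m=-8) = -0.000016+0.000003i   from Y*(Ω₁)=-0.012446-0.000578i, Y(Ω₂)=+0.001260-0.000285i
  term(m=-7) = +0.000141-0.000577i   from Y*(Ω₁)=-0.025936+0.056060i, Y(Ω₂)=-0.009440+0.001861i
  term(m=-6) = +0.006647+0.005089i   from Y*(Ω₁)=+0.127261+0.136446i, Y(Ω₂)=+0.044246-0.007449i
  term(m=-5) = -0.048308+0.026560i   from Y*(Ω₁)=+0.351393-0.133746i, Y(Ω₂)=-0.145209+0.020315i
  term(m=-4) = -0.014231-0.161319i   from Y*(Ω₁)=+0.011106-0.478406i, Y(Ω₂)=+0.336330-0.037555i
  term(m=-3) = +0.127937+0.043351i   from Y*(Ω₁)=-0.240754-0.104670i, Y(Ω₂)=-0.512765+0.042864i
  term(m=-2) = +0.056180-0.061354i   from Y*(Ω₁)=+0.154471-0.150927i, Y(Ω₂)=+0.384607-0.021406i
  term(m=-1) = -0.024157-0.054875i   from Y*(Ω₁)=-0.144467-0.354579i, Y(Ω₂)=+0.156535-0.004353i
  term(m=+0) = -0.045347+0.000000i   from Y*(Ω₁)=+0.101093-0.000000i, Y(Ω₂)=-0.448567+0.000000i
  term(m=+1) = -0.024157+0.054875i   from Y*(Ω₁)=+0.144467-0.354579i, Y(Ω₂)=-0.156535-0.004353i
  term(m=+2) = +0.056180+0.061354i   from Y*(Ω₁)=+0.154471+0.150927i, Y(Ω₂)=+0.384607+0.021406i
  term(m=+3) = +0.127937-0.043351i   from Y*(Ω₁)=+0.240754-0.104670i, Y(Ω₂)=+0.512765+0.042864i
  term(m=+4) = -0.014231+0.161319i   from Y*(Ω₁)=+0.011106+0.478406i, Y(Ω₂)=+0.336330+0.037555i
  term(m=+5) = -0.048308-0.026560i   from Y*(Ω₁)=-0.351393-0.133746i, Y(Ω₂)=+0.145209+0.020315i
  term(m=+6) = +0.006647-0.005089i   from Y*(Ω₁)=+0.127261-0.136446i, Y(Ω₂)=+0.044246+0.007449i
  term(m=+7) = +0.000141+0.000577i   from Y*(Ω₁)=+0.025936+0.056060i, Y(Ω₂)=+0.009440+0.001861i
  term(m=+8) = -0.000016-0.000003i   from Y*(Ω₁)=-0.012446+0.000578i, Y(Ω₂)=+0.001260+0.000285i
Σ over m = +0.163037-0.000000i; ×(4π/17) → +0.120516-0.000000i. Real part: 0.120516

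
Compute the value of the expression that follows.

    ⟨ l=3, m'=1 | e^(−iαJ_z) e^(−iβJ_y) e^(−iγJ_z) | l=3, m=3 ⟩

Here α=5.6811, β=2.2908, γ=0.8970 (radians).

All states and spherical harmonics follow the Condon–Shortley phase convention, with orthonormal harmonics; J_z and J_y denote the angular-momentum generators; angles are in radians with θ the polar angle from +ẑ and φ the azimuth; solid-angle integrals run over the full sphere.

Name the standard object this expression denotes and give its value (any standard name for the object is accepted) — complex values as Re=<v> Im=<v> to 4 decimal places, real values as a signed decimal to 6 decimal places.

Wigner D-matrix element, Re=-0.0462 Im=-0.0810

This is a Wigner D-matrix element — the rotation-matrix element ⟨l m'| R(α,β,γ) |l m⟩ in the angular-momentum basis.
D^3_{1,3}(5.6811,2.2908,0.8970) = e^{-i·1·5.6811}·d^3_{1,3}(2.2908)·e^{-i·3·0.8970}. Compute d first:
With c≡cos(β/2)=0.412682 and s≡sin(β/2)=0.910875, N=[24·2·720·1]^{1/2}=185.903201
k∈{2} keeps every argument non-negative
  k=2: (−1)^0·185.9032/(48)·0.4127^4·0.9109^2 = +0.093202
d^3_{1,3}(2.2908) = +0.093202
Phases: e^{-i·(1)·5.6811}=+0.824156+0.566362i, e^{-i·(3)·0.8970}=-0.900189-0.435499i ⇒ D=-0.046158-0.080969i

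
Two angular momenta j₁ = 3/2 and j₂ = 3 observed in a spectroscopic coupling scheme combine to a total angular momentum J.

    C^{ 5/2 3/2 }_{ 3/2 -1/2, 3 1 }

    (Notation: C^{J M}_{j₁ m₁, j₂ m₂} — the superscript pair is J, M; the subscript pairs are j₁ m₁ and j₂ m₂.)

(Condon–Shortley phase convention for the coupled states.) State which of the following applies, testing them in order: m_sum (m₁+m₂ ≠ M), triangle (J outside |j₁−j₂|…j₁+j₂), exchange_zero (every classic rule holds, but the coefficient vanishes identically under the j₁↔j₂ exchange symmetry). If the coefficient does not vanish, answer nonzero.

m_sum

m-sum: m₁+m₂ = -1/2+1 = 1/2, M = 3/2  ✗ ⇒ coefficient is 0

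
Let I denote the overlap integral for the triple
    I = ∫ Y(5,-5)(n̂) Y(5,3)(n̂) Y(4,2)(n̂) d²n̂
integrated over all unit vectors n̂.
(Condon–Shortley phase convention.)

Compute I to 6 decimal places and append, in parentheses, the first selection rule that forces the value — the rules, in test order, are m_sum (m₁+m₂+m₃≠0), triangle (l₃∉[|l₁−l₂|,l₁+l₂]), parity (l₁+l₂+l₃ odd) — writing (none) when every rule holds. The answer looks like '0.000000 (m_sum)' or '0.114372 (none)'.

-0.184127 (none)

Rules hold: Σm=0, L=14 even, 0≤4≤10.
N = 11·11·9 = 1089
Δ = 6!·4!·4!/15! = 1/3153150
Racah Σ t=1..5: t=1:−1/69120 t=2:+1/1728 t=3:−1/576 t=4:+1/1728 t=5:−1/69120 = -7/11520
⇒ 3j(5 5 4; 0 0 0)² = 2/143, sgn -1
Racah Σ t=6..6: t=6:+1/69120 = 1/69120
⇒ 3j(5 5 4; -5 3 2)² = 4/143, sgn +1
4πI² = N·(3j₀)²·(3jₘ)² = 72/169
I = -1·√(0.426036/4π) = -0.18412721
No selection rule forces the value: the integral is nonzero (none).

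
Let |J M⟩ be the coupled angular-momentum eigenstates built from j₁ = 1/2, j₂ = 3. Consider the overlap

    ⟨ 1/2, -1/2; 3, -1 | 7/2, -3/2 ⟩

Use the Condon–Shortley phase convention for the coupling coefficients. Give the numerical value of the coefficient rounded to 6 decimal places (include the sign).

triangle: 0!*1!*6!/8! = 720/40320
(j±m)!: 0!*1!*2!*4!*2!*5! = 11520
prefactor² = (2J+1)*Δ*N² = 11520/7
  k=0: +1/(0!*0!*1!*2!*0!*4!) = 1/48
Σ = 1/48  ⇒  CG² = 11520/7*(1/48)² = 5/7
CG = +√(5/7) = +0.845154

+0.845154  (= +√(5/7))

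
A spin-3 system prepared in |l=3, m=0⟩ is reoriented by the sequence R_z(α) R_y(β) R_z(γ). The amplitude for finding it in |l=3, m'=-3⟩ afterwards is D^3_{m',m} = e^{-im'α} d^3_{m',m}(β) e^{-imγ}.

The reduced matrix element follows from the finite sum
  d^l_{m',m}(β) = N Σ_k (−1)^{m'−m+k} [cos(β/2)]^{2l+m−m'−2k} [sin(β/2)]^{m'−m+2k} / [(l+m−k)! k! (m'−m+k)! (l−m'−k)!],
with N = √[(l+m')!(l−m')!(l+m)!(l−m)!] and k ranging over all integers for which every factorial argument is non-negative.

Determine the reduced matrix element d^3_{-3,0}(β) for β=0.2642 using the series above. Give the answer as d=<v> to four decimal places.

d^3_{-3,0}(β=0.2642) via the finite sum:
With c≡cos(β/2)=0.991287 and s≡sin(β/2)=0.131716, N=[1·720·6·6]^{1/2}=160.996894
k∈{3} keeps every argument non-negative
  k=3: (−1)^0·160.9969/(36)·0.9913^3·0.1317^3 = +0.009955
d^3_{-3,0}(0.2642) = +0.009955

d=0.0100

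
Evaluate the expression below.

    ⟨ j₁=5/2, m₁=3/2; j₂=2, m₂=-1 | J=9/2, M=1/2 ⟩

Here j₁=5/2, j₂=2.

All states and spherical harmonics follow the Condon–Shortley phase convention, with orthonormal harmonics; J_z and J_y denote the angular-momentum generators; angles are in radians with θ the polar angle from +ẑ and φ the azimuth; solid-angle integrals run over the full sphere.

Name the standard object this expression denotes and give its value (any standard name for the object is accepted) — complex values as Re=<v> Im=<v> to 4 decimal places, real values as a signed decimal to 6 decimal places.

Clebsch–Gordan coefficient, +√(10/63) ≈ +0.398410

This is a Clebsch–Gordan (vector-coupling) coefficient.
√[10·0!5!4!/10! · 4!1!1!3!5!4!] = √(23040/7)
  +(−1)^0/∏(0,0,1,1,4,3)! = 1/144  (running 1/144)
⟨..|..⟩ = √(23040/7)·(1/144) = +0.398410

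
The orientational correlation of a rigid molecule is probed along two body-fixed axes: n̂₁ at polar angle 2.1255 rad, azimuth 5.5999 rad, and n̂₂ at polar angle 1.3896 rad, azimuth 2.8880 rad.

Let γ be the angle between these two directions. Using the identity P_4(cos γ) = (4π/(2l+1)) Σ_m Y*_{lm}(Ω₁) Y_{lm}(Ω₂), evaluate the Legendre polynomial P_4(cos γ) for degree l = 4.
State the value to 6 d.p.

Term-by-term m-sum for l=4 (normalisation 4π/9 = 1.396263):
  term(m=-4) = -0.01411 - 0.09467j   from Y*(Ω₁)=-0.21206 - 0.09178j, Y(Ω₂)=0.21879 + 0.35177j
  term(m=-3) = 0.02417 - 0.08350j   from Y*(Ω₁)=0.18665 + 0.35935j, Y(Ω₂)=-0.15548 - 0.14801j
  term(m=-2) = -0.03717 + 0.04313j   from Y*(Ω₁)=0.04617 - 0.22293j, Y(Ω₂)=-0.21860 - 0.12147j
  term(m=-1) = 0.04738 - 0.02171j   from Y*(Ω₁)=0.17381 - 0.14150j, Y(Ω₂)=0.22507 + 0.05833j
  term(m=+0) = -0.06068 + 0.00000j   from Y*(Ω₁)=-0.27809 + 0.00000j, Y(Ω₂)=0.21820 + 0.00000j
  term(m=+1) = 0.04738 + 0.02171j   from Y*(Ω₁)=-0.17381 - 0.14150j, Y(Ω₂)=-0.22507 + 0.05833j
  term(m=+2) = -0.03717 - 0.04313j   from Y*(Ω₁)=0.04617 + 0.22293j, Y(Ω₂)=-0.21860 + 0.12147j
  term(m=+3) = 0.02417 + 0.08350j   from Y*(Ω₁)=-0.18665 + 0.35935j, Y(Ω₂)=0.15548 - 0.14801j
  term(m=+4) = -0.01411 + 0.09467j   from Y*(Ω₁)=-0.21206 + 0.09178j, Y(Ω₂)=0.21879 - 0.35177j
Accumulated sum -0.02017 + 0.00000j; after 4π/(2l+1) scaling, -0.02816 + 0.00000j ⇒ P_4 = -0.028160

-0.028160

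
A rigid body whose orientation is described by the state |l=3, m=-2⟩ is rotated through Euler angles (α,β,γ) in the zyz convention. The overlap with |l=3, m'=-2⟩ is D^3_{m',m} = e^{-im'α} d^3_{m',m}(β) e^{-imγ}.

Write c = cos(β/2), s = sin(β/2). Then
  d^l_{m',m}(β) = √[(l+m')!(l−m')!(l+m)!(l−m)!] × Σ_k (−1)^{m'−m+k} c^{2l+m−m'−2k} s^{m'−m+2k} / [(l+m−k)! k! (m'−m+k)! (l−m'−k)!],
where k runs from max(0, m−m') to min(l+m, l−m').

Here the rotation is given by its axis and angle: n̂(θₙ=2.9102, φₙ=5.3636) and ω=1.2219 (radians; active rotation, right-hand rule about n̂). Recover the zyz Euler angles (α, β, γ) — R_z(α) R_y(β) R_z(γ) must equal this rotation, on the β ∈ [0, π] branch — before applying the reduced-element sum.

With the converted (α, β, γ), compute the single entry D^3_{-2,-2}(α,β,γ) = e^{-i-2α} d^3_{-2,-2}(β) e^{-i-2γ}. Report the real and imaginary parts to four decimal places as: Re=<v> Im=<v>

Axis–angle → zyz. n̂ = (sinθₙcosφₙ, sinθₙsinφₙ, cosθₙ) = (+0.139010, -0.182400, -0.973348), ω = 1.2219.
R = I cosω + sinω [n̂]ₓ + (1−cosω) n̂n̂ᵀ gives
  R = [+0.354579, +0.898017, -0.260461; -0.931392, +0.363757, -0.013790; +0.082361, +0.247480, +0.965386]
β = atan2(√(R₁₃²+R₂₃²), R₃₃) = 0.263877; α = atan2(R₂₃, R₁₃) mod 2π = 3.194487; γ = atan2(R₃₂, −R₃₁) mod 2π = 1.892065
Split into d^3_{-2,-2}(β=0.2639) × two z-phases.
With c≡cos(β/2)=0.991309 and s≡sin(β/2)=0.131556, N=[1·120·1·120]^{1/2}=120.000000
Admissible k: 0..1 (factorial args all ≥0)
  k=0: (−1)^0·120.0000/(120)·0.9913^6·0.1316^0 = +0.948972
  k=1: (−1)^1·120.0000/(24)·0.9913^4·0.1316^2 = -0.083566
d^3_{-2,-2}(0.2639) = +0.948972 -0.083566 = +0.865407
D = (+0.994410+0.105591i)·(+0.865407)·(-0.800578-0.599229i) = -0.634195-0.588834i

Re=-0.6342 Im=-0.5888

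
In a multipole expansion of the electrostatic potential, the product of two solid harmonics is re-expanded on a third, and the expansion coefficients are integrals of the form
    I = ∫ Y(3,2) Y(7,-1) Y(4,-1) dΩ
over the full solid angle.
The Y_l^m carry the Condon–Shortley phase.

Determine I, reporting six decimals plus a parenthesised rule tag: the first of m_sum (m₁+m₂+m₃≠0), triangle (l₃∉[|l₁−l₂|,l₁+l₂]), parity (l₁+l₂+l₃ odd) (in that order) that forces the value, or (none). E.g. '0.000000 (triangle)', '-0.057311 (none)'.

Checks pass: Σm=0; 14 even; l₃=4∈[4,10].
(2·3+1)(2·7+1)(2·4+1) = 945
Δ: 6! 0! 8! / 15! → 1/45045
sum: t=3:−1/20736 = -1/20736
3j²(3 7 4; 0 0 0) = Δ·Π!·Σ² = 35/1287  (sign -1)
sum: t=1:−1/86400 = -1/86400
3j²(3 7 4; 2 -1 -1) = Δ·Π!·Σ² = 16/2145  (sign +1)
combine: 4πI² = 945·35/1287·16/2145 = 3920/20449
take √, sign -1: I = -0.12350998
No selection rule forces the value: the integral is nonzero (none).

-0.123510 (none)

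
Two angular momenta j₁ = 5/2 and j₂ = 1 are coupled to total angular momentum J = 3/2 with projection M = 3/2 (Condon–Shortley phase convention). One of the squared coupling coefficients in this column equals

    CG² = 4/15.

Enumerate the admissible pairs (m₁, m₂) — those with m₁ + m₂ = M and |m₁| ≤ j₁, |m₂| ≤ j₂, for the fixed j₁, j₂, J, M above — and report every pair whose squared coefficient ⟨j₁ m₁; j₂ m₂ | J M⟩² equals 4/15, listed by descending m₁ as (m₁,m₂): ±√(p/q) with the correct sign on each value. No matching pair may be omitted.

(3/2,0): −√(4/15)

Admissible pairs with m₁+m₂ = M = 3/2: (1/2,1), (3/2,0), (5/2,-1)
  (m₁,m₂)=(5/2,-1): CG² = 2/3, CG = +√(2/3)
  (m₁,m₂)=(3/2,0): CG² = 4/15, CG = −√(4/15)   ← matches the target
  (m₁,m₂)=(1/2,1): CG² = 1/15, CG = +√(1/15)
Pairs with CG² = 4/15: (3/2,0): −√(4/15)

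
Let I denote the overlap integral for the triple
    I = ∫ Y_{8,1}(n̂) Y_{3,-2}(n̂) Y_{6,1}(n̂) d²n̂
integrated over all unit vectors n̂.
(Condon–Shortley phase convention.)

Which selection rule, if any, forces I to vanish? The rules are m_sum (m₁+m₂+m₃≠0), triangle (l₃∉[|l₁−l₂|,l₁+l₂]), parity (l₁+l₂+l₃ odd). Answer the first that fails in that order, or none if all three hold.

parity

m₁+m₂+m₃ = 1 − 2 + 1 = 0  ✓
triangle: |8−3|=5 ≤ l₃=6 ≤ 8+3=11  ✓
parity: l₁+l₂+l₃ = 17 is odd  ✗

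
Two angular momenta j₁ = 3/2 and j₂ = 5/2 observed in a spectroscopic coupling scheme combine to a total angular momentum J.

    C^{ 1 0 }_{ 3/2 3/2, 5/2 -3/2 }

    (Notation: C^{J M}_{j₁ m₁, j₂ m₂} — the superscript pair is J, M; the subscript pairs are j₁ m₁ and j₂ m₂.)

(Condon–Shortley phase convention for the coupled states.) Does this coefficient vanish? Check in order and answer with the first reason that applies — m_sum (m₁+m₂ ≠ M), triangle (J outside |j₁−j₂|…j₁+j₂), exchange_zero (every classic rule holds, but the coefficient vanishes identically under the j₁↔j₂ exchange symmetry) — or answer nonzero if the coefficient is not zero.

m-sum: m₁+m₂ = 3/2+(-3/2) = 0, M = 0  ✓
triangle: |j₁−j₂| = 1 ≤ J = 1 ≤ j₁+j₂ = 4  ✓
exchange: j₁≠j₂ or m₁≠m₂ — the exchange symmetry imposes no constraint here
value check: CG = +√(1/5) = +0.447214 ≠ 0

nonzero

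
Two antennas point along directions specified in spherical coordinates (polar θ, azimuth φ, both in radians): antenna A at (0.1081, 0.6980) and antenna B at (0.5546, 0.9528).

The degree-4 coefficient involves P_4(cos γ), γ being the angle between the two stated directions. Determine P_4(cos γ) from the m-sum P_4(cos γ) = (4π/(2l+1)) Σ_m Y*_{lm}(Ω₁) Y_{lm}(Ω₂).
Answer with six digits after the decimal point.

Term-by-term m-sum for l=4 (normalisation 4π/9 = 1.396263):
  term(m=-4) = +0.000001-0.000002i   from Y*(Ω₁)=-0.000056+0.000021i, Y(Ω₂)=-0.026683+0.021123i
  term(m=-3) = +0.000175-0.000168i   from Y*(Ω₁)=-0.000781+0.001354i, Y(Ω₂)=-0.149198-0.043419i
  term(m=-2) = +0.007575-0.004233i   from Y*(Ω₁)=+0.004008+0.022695i, Y(Ω₂)=-0.123720-0.355618i
  term(m=-1) = +0.083901-0.021853i   from Y*(Ω₁)=+0.152336+0.127791i, Y(Ω₂)=+0.252639-0.355385i
  term(m=+0) = -0.033822+0.000000i   from Y*(Ω₁)=+0.797532-0.000000i, Y(Ω₂)=-0.042409+0.000000i
  term(m=+1) = +0.083901+0.021853i   from Y*(Ω₁)=-0.152336+0.127791i, Y(Ω₂)=-0.252639-0.355385i
  term(m=+2) = +0.007575+0.004233i   from Y*(Ω₁)=+0.004008-0.022695i, Y(Ω₂)=-0.123720+0.355618i
  term(m=+3) = +0.000175+0.000168i   from Y*(Ω₁)=+0.000781+0.001354i, Y(Ω₂)=+0.149198-0.043419i
  term(m=+4) = +0.000001+0.000002i   from Y*(Ω₁)=-0.000056-0.000021i, Y(Ω₂)=-0.026683-0.021123i
Total Σ_m = +0.149482-0.000000i. Multiply by 1.396263: +0.208716-0.000000i. P_4(cos γ) = 0.208716

0.208716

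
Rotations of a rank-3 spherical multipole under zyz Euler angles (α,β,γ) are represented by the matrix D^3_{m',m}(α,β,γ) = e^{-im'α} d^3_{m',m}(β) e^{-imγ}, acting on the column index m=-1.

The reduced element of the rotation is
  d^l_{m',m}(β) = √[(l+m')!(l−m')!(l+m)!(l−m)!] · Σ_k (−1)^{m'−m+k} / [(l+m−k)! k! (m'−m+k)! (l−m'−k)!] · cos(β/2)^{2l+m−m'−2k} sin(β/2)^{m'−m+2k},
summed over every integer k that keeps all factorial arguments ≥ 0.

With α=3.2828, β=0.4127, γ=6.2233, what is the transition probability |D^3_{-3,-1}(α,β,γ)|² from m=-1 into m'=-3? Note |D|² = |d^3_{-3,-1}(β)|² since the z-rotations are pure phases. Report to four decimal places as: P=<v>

P=0.0223

First d^3_{-3,-1}(β=0.4127), then the phase factors e^{-i(-3)α} and e^{-i(-1)γ}:
With c≡cos(β/2)=0.978785 and s≡sin(β/2)=0.204889, N=[1·720·2·24]^{1/2}=185.903201
Admissible k: 2..2 (factorial args all ≥0)
  k=2: (−1)^0·185.9032/(48)·0.9788^4·0.2049^2 = +0.149221
d^3_{-3,-1}(0.4127) = +0.149221
|D^3_{-3,-1}|² = |d^3_{-3,-1}(β)|² = (+0.149221)² = 0.022267 (the z-rotation phases have unit modulus)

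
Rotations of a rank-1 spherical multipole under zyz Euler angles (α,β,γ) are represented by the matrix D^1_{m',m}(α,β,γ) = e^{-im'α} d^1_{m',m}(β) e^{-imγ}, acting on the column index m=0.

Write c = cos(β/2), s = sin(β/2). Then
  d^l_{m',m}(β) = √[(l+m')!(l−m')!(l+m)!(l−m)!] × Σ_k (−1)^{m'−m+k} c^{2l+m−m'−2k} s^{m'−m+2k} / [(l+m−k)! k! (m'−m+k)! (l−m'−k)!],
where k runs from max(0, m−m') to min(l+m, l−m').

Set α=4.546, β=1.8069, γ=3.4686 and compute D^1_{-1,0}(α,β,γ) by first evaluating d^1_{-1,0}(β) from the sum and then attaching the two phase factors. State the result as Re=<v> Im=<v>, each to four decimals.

Re=-0.1139 Im=-0.6780

Split into d^1_{-1,0}(β=1.8069) × two z-phases.
c=cos(1.806900/2)=0.618904, s=sin(1.806900/2)=0.785467; N=√[1·2·1·1]=1.414214
Admissible k: 1..1 (factorial args all ≥0)
  k=1: (−1)^0·1.4142/(1)·0.6189^1·0.7855^1 = +0.687489
d^1_{-1,0}(1.8069) = +0.687489
Attach z-rotation phases: D = e^{-i(-1)(4.5460)}·(+0.687489)·e^{-i(0)(3.4686)} = -0.113864-0.677995i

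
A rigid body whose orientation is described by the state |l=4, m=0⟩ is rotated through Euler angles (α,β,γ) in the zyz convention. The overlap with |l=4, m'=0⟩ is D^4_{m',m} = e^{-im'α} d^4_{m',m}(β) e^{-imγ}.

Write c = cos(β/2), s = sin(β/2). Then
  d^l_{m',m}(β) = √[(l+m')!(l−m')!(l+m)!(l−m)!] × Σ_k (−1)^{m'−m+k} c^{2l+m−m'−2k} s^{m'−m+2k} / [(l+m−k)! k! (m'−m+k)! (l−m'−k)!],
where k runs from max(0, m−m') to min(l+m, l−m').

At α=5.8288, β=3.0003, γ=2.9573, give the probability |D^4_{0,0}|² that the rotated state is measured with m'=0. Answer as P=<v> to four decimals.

P=0.8146

D^4_{0,0}(5.8288,3.0003,2.9573) = e^{-i·0·5.8288}·d^4_{0,0}(3.0003)·e^{-i·0·2.9573}. Compute d first:
c=cos(3.000300/2)=0.070588, s=sin(3.000300/2)=0.997506; N=√[24·24·24·24]=576.000000
Admissible k: 0..4 (factorial args all ≥0)
  k=0: (−1)^0·576.0000/(576)·0.0706^8·0.9975^0 = +0.000000
  k=1: (−1)^1·576.0000/(36)·0.0706^6·0.9975^2 = -0.000002
  k=2: (−1)^2·576.0000/(16)·0.0706^4·0.9975^4 = +0.000885
  k=3: (−1)^3·576.0000/(36)·0.0706^2·0.9975^6 = -0.078536
  k=4: (−1)^4·576.0000/(576)·0.0706^0·0.9975^8 = +0.980218
d^4_{0,0}(3.0003) = +0.000000 -0.000002 +0.000885 -0.078536 +0.980218 = +0.902565
|D^4_{0,0}|² = |d^4_{0,0}(β)|² = (+0.902565)² = 0.814624 (the z-rotation phases have unit modulus)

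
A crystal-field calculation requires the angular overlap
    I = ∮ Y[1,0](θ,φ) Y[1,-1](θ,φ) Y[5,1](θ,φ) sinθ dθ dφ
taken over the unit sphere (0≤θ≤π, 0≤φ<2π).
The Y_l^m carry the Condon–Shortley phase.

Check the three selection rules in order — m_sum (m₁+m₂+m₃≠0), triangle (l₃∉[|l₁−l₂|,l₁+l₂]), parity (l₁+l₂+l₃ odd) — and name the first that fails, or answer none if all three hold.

triangle

m₁+m₂+m₃ = 0 − 1 + 1 = 0  ✓
triangle: need |l₁−l₂| ≤ l₃ ≤ l₁+l₂ = [0,2]; l₃=5 is outside  ✗
parity: l₁+l₂+l₃ = 7 is odd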